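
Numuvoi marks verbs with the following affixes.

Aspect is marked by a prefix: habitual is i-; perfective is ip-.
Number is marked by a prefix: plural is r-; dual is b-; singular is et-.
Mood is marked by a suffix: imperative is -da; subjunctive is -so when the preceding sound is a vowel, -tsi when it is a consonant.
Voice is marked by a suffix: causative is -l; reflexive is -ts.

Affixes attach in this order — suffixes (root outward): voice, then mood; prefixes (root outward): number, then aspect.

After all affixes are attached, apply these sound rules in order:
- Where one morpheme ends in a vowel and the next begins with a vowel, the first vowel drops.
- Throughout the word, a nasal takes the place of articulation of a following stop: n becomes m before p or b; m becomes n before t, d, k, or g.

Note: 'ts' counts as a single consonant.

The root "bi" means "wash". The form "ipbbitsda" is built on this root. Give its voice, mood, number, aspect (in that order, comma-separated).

reflexive, imperative, dual, perfective

Segment: ip-b-bi-ts-da.
voice: -ts → reflexive.
mood: -da → imperative.
number: b- → dual.
aspect: ip- → perfective.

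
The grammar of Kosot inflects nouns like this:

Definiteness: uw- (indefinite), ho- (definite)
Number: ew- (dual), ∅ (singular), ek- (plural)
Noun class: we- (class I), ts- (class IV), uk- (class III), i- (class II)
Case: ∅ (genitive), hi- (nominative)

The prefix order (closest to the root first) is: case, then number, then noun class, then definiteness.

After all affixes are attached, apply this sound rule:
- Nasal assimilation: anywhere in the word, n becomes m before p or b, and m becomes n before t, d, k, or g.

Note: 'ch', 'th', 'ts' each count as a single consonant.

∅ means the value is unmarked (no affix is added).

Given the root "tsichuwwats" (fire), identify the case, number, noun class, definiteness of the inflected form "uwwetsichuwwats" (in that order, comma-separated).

genitive, singular, class I, indefinite

Segment: uw-we-tsichuwwats.
case: ∅ → genitive.
number: ∅ → singular.
noun class: we- → class I.
definiteness: uw- → indefinite.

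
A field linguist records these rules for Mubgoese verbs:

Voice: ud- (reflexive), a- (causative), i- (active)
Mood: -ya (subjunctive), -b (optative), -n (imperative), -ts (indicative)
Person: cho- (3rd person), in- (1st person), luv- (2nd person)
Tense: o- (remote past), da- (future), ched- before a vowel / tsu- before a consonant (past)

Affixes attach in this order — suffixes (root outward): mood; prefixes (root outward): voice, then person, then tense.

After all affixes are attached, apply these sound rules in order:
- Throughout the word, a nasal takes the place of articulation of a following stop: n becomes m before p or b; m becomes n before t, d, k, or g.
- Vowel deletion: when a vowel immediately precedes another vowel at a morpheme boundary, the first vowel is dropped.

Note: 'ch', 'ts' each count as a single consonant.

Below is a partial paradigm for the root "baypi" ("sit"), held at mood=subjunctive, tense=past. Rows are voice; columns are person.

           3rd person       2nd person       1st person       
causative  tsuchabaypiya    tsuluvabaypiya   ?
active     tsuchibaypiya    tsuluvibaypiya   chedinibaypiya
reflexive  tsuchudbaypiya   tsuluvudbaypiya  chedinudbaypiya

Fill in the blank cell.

Attach voice causative a- → abaypi.
Attach mood subjunctive -ya → abaypiya.
Attach person 1st person in- → inabaypiya.
Attach tense past ched- (before vowel 'i') → chedinabaypiya.
Nasal assimilation: no change.
Vowel deletion: no change.

chedinabaypiya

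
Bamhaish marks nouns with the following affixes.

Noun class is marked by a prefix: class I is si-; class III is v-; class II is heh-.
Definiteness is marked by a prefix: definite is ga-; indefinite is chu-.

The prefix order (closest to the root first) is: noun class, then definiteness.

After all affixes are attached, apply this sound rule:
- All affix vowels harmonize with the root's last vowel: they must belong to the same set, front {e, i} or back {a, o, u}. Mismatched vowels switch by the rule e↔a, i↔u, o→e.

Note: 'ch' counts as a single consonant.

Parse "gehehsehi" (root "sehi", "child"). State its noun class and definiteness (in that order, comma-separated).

class II, definite

Segment: ga-heh-sehi.
noun class: heh- → class II.
definiteness: ga- → definite.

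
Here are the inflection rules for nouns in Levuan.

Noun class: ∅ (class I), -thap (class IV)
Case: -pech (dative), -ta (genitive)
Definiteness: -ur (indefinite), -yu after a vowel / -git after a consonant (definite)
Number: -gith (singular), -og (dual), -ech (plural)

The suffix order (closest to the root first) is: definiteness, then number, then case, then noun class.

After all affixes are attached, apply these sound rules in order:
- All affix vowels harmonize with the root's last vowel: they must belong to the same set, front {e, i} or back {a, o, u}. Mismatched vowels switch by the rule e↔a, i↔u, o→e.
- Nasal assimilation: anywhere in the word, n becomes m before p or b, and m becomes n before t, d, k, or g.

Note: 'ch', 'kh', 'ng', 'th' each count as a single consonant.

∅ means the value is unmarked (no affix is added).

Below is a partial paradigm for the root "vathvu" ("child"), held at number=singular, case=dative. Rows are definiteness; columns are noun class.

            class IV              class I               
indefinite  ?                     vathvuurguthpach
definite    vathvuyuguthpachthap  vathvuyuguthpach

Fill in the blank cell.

vathvuurguthpachthap

Attach definiteness indefinite -ur → vathvuur.
Attach number singular -gith → vathvuurgith.
Attach case dative -pech → vathvuurgithpech.
Attach noun class class IV -thap → vathvuurgithpechthap.
Apply vowel harmony: vathvuurgithpechthap → vathvuurguthpachthap.
Nasal assimilation: no change.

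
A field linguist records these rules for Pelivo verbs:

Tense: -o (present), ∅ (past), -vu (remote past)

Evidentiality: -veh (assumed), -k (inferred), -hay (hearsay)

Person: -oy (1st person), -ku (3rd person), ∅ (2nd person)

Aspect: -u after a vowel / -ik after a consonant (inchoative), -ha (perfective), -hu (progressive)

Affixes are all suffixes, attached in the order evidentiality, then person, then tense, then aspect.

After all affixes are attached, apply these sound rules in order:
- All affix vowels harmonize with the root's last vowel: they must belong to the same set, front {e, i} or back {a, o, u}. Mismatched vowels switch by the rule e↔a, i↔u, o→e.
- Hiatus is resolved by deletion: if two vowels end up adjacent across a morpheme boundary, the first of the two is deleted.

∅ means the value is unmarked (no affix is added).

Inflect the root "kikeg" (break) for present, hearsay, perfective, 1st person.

Attach evidentiality hearsay -hay → kikeghay.
Attach person 1st person -oy → kikeghayoy.
Attach tense present -o → kikeghayoyo.
Attach aspect perfective -ha → kikeghayoyoha.
Apply vowel harmony: kikeghayoyoha → kikegheyeyehe.
Vowel deletion: no change.

kikegheyeyehe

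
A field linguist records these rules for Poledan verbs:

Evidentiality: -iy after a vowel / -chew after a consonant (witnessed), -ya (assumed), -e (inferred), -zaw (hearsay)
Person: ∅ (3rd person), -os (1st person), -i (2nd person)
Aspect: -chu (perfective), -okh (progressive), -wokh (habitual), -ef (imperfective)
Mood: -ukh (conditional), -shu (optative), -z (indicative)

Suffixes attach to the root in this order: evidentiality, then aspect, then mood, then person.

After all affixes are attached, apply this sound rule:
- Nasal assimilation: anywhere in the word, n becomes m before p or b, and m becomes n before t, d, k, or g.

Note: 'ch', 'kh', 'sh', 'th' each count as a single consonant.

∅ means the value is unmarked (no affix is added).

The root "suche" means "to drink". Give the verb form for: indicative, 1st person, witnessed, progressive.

Attach evidentiality witnessed -iy (after vowel 'e') → sucheiy.
Attach aspect progressive -okh → sucheiyokh.
Attach mood indicative -z → sucheiyokhz.
Attach person 1st person -os → sucheiyokhzos.
Nasal assimilation: no change.

sucheiyokhzos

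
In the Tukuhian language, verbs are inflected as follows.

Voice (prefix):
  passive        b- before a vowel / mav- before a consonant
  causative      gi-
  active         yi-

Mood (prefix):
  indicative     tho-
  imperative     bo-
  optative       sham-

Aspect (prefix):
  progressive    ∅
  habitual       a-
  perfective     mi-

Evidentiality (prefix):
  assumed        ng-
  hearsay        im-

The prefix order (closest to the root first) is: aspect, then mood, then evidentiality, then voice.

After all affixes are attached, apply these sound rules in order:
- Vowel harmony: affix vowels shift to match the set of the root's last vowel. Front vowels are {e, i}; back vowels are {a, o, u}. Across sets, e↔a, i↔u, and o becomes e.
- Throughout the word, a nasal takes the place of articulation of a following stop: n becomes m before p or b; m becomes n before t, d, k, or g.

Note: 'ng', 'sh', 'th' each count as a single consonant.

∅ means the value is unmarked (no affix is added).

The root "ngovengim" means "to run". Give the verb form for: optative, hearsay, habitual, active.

yiimshemengovengim

Attach aspect habitual a- → angovengim.
Attach mood optative sham- → shamangovengim.
Attach evidentiality hearsay im- → imshamangovengim.
Attach voice active yi- → yiimshamangovengim.
Apply vowel harmony: yiimshamangovengim → yiimshemengovengim.
Nasal assimilation: no change.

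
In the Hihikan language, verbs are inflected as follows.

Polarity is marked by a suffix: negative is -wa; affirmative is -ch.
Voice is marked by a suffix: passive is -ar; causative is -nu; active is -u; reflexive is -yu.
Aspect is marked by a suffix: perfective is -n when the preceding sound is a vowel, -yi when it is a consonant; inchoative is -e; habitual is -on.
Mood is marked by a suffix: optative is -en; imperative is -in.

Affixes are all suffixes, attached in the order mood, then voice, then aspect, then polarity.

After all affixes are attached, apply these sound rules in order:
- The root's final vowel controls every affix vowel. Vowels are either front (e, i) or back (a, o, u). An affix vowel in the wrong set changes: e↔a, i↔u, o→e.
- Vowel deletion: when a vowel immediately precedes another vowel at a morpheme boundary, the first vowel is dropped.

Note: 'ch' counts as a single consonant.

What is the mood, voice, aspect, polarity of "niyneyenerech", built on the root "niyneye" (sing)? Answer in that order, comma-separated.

Segment: niyneye-en-ar-e-ch.
mood: -en → optative.
voice: -ar → passive.
aspect: -e → inchoative.
polarity: -ch → affirmative.

optative, passive, inchoative, affirmative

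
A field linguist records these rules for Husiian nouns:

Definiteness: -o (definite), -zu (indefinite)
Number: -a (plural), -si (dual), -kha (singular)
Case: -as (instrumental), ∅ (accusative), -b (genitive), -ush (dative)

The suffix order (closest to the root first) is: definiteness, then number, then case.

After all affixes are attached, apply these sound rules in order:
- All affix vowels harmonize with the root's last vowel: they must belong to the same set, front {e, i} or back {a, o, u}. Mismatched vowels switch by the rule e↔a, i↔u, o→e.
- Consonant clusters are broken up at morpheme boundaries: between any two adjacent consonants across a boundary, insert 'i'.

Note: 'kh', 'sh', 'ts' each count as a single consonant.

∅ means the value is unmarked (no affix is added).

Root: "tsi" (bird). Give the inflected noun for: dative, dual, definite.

tsiesiish

Attach definiteness definite -o → tsio.
Attach number dual -si → tsiosi.
Attach case dative -ush → tsiosiush.
Apply vowel harmony: tsiosiush → tsiesiish.
Epenthesis: no change.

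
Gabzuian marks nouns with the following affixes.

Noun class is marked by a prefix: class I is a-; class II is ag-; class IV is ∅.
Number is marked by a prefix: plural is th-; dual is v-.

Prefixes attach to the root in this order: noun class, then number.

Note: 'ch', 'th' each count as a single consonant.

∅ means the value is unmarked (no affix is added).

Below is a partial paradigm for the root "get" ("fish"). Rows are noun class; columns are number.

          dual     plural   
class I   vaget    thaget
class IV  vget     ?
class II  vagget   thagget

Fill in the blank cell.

noun class = class IV: zero marking, form stays get.
Attach number plural th- → thget.

thget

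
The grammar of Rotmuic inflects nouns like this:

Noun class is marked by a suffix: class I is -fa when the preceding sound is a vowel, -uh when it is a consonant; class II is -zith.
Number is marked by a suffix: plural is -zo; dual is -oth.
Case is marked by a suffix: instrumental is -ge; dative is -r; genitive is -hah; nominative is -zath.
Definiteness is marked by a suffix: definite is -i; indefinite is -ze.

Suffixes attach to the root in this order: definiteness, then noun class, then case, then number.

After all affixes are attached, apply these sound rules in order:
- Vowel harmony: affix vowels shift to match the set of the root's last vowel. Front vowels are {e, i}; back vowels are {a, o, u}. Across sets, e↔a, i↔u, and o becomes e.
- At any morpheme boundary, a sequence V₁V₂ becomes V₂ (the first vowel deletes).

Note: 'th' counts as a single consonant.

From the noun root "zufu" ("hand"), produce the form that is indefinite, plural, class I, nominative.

Attach definiteness indefinite -ze → zufuze.
Attach noun class class I -fa (after vowel 'e') → zufuzefa.
Attach case nominative -zath → zufuzefazath.
Attach number plural -zo → zufuzefazathzo.
Apply vowel harmony: zufuzefazathzo → zufuzafazathzo.
Vowel deletion: no change.

zufuzafazathzo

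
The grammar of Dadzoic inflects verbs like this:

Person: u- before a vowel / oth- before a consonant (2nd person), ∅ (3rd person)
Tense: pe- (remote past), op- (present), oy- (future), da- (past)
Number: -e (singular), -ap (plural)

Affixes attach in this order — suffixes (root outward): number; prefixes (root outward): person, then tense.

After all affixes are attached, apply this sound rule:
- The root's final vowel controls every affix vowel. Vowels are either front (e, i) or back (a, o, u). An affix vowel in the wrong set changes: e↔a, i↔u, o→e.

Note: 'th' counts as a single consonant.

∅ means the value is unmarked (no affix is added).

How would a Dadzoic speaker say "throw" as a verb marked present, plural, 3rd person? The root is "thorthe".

epthortheep

person = 3rd person: zero marking, form stays thorthe.
Attach tense present op- → opthorthe.
Attach number plural -ap → opthortheap.
Apply vowel harmony: opthortheap → epthortheep.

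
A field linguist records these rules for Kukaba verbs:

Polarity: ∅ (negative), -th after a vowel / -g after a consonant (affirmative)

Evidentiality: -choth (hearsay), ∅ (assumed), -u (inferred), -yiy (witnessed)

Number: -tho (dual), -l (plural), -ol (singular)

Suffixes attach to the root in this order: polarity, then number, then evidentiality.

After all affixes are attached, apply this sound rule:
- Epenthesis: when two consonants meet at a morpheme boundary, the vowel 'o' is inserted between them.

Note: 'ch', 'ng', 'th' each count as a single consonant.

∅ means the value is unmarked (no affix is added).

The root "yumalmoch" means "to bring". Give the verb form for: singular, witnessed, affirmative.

Attach polarity affirmative -g (after consonant 'ch') → yumalmochg.
Attach number singular -ol → yumalmochgol.
Attach evidentiality witnessed -yiy → yumalmochgolyiy.
Apply epenthesis: yumalmochgolyiy → yumalmochogoloyiy.

yumalmochogoloyiy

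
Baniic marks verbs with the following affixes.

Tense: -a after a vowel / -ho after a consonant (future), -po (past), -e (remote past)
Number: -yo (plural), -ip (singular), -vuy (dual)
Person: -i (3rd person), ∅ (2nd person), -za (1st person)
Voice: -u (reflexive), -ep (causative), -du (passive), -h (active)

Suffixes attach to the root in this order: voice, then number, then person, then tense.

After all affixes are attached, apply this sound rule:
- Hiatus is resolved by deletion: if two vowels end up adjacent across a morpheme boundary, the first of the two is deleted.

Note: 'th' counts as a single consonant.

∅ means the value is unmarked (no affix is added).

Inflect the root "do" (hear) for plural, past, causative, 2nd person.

Attach voice causative -ep → doep.
Attach number plural -yo → doepyo.
person = 2nd person: zero marking, form stays doepyo.
Attach tense past -po → doepyopo.
Apply vowel deletion: doepyopo → depyopo.

depyopo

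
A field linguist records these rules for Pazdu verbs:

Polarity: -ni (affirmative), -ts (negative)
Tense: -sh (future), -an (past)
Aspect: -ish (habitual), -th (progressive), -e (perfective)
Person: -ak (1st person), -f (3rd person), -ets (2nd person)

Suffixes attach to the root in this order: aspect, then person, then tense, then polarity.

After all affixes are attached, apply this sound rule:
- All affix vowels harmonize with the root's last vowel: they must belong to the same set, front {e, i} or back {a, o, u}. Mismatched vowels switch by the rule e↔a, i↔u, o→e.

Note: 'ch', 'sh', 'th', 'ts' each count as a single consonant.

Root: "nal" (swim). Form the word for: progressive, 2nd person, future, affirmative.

Attach aspect progressive -th → nalth.
Attach person 2nd person -ets → nalthets.
Attach tense future -sh → nalthetssh.
Attach polarity affirmative -ni → nalthetsshni.
Apply vowel harmony: nalthetsshni → nalthatsshnu.

nalthatsshnu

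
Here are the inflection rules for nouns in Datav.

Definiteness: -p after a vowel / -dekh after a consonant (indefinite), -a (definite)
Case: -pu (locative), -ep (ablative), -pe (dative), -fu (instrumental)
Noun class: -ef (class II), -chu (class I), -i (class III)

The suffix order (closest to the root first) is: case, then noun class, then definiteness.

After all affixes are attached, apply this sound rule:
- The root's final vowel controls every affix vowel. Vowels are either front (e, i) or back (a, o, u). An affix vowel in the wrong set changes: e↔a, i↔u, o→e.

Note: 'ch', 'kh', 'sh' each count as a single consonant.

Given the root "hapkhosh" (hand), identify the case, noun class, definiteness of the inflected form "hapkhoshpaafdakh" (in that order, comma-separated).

dative, class II, indefinite

Segment: hapkhosh-pe-ef-dekh.
case: -pe → dative.
noun class: -ef → class II.
definiteness: -p/dekh → indefinite.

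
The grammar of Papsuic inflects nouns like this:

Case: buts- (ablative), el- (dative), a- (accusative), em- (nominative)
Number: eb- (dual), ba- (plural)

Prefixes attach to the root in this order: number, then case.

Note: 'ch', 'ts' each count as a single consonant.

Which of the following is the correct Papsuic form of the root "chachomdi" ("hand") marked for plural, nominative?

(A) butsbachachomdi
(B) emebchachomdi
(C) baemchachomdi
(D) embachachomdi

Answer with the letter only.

D

Attach number plural ba- → bachachomdi.
Attach case nominative em- → embachachomdi.
So the correct form is embachachomdi, option (D).
(C) baemchachomdi is wrong: it has the affixes in the wrong order.
(B) emebchachomdi is wrong: it uses dual instead of plural for number.
(A) butsbachachomdi is wrong: it uses ablative instead of nominative for case.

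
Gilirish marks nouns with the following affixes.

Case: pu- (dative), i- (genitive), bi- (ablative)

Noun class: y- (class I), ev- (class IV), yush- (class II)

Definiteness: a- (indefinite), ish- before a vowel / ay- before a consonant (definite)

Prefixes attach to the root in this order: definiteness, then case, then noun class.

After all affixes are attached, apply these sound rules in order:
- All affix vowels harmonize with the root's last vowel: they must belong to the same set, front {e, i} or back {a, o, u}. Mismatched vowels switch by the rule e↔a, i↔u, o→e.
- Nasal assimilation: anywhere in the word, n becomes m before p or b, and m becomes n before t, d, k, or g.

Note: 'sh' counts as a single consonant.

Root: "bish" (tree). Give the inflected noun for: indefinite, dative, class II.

yishpiebish

Attach definiteness indefinite a- → abish.
Attach case dative pu- → puabish.
Attach noun class class II yush- → yushpuabish.
Apply vowel harmony: yushpuabish → yishpiebish.
Nasal assimilation: no change.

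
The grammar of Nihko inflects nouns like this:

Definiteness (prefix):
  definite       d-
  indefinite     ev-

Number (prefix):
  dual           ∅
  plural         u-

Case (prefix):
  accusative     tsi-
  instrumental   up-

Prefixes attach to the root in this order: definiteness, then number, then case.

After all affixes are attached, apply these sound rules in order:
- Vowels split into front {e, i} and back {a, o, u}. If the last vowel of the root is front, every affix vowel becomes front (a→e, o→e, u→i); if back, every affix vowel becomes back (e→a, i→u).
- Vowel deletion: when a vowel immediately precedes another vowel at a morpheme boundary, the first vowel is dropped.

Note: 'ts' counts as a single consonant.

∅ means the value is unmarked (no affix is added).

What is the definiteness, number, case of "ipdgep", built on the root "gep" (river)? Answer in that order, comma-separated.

definite, dual, instrumental

Segment: up-d-gep.
definiteness: d- → definite.
number: ∅ → dual.
case: up- → instrumental.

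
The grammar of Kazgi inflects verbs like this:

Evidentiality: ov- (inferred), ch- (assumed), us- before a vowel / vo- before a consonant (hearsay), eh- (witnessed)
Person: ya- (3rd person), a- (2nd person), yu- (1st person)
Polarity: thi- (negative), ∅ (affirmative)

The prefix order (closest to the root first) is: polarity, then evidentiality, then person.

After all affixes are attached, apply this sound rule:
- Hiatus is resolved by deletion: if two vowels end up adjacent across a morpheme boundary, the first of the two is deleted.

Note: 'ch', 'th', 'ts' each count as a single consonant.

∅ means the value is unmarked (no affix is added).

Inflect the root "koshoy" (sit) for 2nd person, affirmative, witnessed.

polarity = affirmative: zero marking, form stays koshoy.
Attach evidentiality witnessed eh- → ehkoshoy.
Attach person 2nd person a- → aehkoshoy.
Apply vowel deletion: aehkoshoy → ehkoshoy.

ehkoshoy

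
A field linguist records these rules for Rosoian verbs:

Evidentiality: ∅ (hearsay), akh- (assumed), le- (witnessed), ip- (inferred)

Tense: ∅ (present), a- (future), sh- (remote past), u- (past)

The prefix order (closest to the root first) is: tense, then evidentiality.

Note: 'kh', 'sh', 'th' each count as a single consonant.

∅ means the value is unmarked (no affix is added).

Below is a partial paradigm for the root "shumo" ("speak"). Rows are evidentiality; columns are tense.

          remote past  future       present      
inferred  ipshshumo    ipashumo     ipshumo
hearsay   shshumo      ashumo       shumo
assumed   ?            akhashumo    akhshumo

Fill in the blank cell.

akhshshumo

Attach tense remote past sh- → shshumo.
Attach evidentiality assumed akh- → akhshshumo.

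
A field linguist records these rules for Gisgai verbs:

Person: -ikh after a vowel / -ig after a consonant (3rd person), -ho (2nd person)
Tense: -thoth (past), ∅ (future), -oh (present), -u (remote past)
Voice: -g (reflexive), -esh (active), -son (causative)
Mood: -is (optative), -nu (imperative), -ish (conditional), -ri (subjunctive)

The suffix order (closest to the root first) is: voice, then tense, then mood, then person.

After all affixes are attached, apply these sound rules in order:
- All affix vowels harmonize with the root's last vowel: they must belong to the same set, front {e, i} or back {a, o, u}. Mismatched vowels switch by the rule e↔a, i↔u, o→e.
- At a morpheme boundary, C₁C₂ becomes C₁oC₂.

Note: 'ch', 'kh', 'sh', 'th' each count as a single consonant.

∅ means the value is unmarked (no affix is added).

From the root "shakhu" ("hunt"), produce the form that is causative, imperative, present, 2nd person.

shakhusonohonuho

Attach voice causative -son → shakhuson.
Attach tense present -oh → shakhusonoh.
Attach mood imperative -nu → shakhusonohnu.
Attach person 2nd person -ho → shakhusonohnuho.
Vowel harmony: no change.
Apply epenthesis: shakhusonohnuho → shakhusonohonuho.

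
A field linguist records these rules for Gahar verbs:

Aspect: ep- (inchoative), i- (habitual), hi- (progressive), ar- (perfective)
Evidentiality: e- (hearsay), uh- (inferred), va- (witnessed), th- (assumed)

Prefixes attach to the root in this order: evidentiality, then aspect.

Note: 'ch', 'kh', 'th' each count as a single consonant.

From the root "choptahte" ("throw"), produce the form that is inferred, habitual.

iuhchoptahte

Attach evidentiality inferred uh- → uhchoptahte.
Attach aspect habitual i- → iuhchoptahte.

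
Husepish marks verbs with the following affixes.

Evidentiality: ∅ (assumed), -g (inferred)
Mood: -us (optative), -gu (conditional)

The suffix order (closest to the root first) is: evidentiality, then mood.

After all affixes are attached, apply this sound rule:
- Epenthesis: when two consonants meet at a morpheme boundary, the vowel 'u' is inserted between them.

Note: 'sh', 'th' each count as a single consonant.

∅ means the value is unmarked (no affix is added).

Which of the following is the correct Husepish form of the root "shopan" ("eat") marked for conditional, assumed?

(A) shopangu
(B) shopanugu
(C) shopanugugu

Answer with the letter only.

evidentiality = assumed: zero marking, form stays shopan.
Attach mood conditional -gu → shopangu.
Apply epenthesis: shopangu → shopanugu.
So the correct form is shopanugu, option (B).
(A) shopangu is wrong: it fails to apply the sound rule(s).
(C) shopanugugu is wrong: it uses inferred instead of assumed for evidentiality.

B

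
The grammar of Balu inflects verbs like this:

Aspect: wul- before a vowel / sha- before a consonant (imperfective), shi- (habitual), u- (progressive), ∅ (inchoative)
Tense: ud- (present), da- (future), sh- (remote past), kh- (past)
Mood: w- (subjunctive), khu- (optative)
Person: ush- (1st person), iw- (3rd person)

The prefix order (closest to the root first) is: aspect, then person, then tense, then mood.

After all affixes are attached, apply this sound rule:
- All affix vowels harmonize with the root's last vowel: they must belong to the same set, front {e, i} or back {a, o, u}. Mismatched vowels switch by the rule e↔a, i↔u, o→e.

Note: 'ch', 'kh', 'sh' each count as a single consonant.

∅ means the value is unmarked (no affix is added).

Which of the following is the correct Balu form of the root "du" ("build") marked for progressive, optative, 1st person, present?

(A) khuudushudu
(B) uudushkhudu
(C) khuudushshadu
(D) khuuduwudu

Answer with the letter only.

A

Attach aspect progressive u- → udu.
Attach person 1st person ush- → ushudu.
Attach tense present ud- → udushudu.
Attach mood optative khu- → khuudushudu.
Vowel harmony: no change.
So the correct form is khuudushudu, option (A).
(B) uudushkhudu is wrong: it has the affixes in the wrong order.
(D) khuuduwudu is wrong: it uses 3rd person instead of 1st person for person.
(C) khuudushshadu is wrong: it uses imperfective instead of progressive for aspect.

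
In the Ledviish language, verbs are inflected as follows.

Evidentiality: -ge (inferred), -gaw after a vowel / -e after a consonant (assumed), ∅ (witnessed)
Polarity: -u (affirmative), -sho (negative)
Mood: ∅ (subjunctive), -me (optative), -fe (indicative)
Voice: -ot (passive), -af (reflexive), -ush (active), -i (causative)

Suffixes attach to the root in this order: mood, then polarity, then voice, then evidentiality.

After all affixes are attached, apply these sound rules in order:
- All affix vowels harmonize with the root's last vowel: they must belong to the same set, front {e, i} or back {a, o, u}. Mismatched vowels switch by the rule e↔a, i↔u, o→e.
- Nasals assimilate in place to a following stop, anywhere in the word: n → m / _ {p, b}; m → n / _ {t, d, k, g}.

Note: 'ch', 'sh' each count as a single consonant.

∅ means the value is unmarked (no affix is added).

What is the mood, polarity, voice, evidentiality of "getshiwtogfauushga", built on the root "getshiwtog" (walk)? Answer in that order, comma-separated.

Segment: getshiwtog-fe-u-ush-ge.
mood: -fe → indicative.
polarity: -u → affirmative.
voice: -ush → active.
evidentiality: -ge → inferred.

indicative, affirmative, active, inferred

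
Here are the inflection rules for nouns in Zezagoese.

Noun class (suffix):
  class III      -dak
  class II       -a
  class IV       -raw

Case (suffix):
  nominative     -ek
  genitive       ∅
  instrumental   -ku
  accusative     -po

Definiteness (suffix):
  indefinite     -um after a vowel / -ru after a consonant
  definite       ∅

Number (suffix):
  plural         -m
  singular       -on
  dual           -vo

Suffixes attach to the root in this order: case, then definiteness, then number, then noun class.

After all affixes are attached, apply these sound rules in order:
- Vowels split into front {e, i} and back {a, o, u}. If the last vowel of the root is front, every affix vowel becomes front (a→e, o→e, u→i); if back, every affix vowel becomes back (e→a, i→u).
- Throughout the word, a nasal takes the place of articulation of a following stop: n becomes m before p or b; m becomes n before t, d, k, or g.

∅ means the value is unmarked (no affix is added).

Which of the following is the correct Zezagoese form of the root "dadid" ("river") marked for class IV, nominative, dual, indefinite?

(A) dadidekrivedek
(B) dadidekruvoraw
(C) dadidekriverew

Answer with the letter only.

Attach case nominative -ek → dadidek.
Attach definiteness indefinite -ru (after consonant 'k') → dadidekru.
Attach number dual -vo → dadidekruvo.
Attach noun class class IV -raw → dadidekruvoraw.
Apply vowel harmony: dadidekruvoraw → dadidekriverew.
Nasal assimilation: no change.
So the correct form is dadidekriverew, option (C).
(B) dadidekruvoraw is wrong: it fails to apply the sound rule(s).
(A) dadidekrivedek is wrong: it uses class III instead of class IV for noun class.

C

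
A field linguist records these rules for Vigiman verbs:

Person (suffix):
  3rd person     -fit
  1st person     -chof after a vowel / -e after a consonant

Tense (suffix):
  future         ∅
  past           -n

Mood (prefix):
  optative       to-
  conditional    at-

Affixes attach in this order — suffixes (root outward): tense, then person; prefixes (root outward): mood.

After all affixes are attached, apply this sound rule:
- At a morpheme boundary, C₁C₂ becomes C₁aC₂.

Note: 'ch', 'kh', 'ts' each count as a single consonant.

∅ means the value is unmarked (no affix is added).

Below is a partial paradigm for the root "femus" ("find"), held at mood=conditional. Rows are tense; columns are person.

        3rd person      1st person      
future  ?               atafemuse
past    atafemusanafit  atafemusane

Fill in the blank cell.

atafemusafit

tense = future: zero marking, form stays femus.
Attach mood conditional at- → atfemus.
Attach person 3rd person -fit → atfemusfit.
Apply epenthesis: atfemusfit → atafemusafit.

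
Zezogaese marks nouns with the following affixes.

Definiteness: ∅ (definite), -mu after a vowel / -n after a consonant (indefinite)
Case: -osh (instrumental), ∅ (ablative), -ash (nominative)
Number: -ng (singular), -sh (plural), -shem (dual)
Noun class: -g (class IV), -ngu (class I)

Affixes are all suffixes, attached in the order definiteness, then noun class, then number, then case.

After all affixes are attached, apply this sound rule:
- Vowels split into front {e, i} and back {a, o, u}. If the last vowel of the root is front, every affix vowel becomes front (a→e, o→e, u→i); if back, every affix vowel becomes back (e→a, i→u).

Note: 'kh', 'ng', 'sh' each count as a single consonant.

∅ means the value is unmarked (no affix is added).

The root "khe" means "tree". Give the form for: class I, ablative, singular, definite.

definiteness = definite: zero marking, form stays khe.
Attach noun class class I -ngu → khengu.
Attach number singular -ng → khengung.
case = ablative: zero marking, form stays khengung.
Apply vowel harmony: khengung → khenging.

khenging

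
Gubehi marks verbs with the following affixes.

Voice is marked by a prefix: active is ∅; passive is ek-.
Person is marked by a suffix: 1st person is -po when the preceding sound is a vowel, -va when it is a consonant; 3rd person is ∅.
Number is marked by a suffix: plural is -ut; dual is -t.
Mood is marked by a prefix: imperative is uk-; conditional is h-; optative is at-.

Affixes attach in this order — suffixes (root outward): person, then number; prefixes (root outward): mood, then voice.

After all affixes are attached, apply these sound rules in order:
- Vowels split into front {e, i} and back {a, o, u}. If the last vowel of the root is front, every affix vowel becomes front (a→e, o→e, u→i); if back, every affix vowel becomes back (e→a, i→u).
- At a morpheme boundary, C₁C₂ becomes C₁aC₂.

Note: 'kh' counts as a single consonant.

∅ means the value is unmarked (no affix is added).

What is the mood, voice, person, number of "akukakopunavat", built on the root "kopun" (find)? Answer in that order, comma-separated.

imperative, passive, 1st person, dual

Segment: ek-uk-kopun-va-t.
mood: uk- → imperative.
voice: ek- → passive.
person: -po/va → 1st person.
number: -t → dual.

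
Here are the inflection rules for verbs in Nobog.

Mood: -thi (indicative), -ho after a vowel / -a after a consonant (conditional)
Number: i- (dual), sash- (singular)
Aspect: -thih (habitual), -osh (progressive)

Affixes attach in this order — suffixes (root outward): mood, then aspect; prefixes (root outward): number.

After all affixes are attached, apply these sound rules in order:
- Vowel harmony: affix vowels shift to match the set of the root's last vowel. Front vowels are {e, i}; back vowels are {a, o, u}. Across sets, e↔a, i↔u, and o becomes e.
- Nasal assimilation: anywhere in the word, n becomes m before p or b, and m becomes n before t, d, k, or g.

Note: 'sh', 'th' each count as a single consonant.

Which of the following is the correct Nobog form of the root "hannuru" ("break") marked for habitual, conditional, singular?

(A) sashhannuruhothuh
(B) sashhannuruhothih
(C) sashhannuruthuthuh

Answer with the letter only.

Attach mood conditional -ho (after vowel 'u') → hannuruho.
Attach aspect habitual -thih → hannuruhothih.
Attach number singular sash- → sashhannuruhothih.
Apply vowel harmony: sashhannuruhothih → sashhannuruhothuh.
Nasal assimilation: no change.
So the correct form is sashhannuruhothuh, option (A).
(B) sashhannuruhothih is wrong: it fails to apply the sound rule(s).
(C) sashhannuruthuthuh is wrong: it uses indicative instead of conditional for mood.

A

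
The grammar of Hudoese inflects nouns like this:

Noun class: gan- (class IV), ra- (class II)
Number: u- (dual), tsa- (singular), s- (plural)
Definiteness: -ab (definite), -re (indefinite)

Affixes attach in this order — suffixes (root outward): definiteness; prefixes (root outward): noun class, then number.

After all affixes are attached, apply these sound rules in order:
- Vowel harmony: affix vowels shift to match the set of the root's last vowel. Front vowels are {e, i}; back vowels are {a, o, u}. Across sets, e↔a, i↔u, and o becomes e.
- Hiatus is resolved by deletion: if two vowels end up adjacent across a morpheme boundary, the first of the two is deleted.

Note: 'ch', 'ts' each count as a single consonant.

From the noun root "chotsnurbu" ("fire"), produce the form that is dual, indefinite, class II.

Attach noun class class II ra- → rachotsnurbu.
Attach number dual u- → urachotsnurbu.
Attach definiteness indefinite -re → urachotsnurbure.
Apply vowel harmony: urachotsnurbure → urachotsnurbura.
Vowel deletion: no change.

urachotsnurbura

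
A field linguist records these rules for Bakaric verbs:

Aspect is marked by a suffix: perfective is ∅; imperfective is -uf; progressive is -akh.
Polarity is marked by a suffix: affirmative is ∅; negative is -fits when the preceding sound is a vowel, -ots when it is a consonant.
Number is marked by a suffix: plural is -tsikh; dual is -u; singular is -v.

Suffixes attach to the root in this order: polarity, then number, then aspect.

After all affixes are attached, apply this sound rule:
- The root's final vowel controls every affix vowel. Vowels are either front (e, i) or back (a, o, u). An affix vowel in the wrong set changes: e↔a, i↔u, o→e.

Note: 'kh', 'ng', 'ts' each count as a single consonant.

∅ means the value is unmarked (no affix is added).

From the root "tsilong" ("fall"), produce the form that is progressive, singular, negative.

Attach polarity negative -ots (after consonant 'ng') → tsilongots.
Attach number singular -v → tsilongotsv.
Attach aspect progressive -akh → tsilongotsvakh.
Vowel harmony: no change.

tsilongotsvakh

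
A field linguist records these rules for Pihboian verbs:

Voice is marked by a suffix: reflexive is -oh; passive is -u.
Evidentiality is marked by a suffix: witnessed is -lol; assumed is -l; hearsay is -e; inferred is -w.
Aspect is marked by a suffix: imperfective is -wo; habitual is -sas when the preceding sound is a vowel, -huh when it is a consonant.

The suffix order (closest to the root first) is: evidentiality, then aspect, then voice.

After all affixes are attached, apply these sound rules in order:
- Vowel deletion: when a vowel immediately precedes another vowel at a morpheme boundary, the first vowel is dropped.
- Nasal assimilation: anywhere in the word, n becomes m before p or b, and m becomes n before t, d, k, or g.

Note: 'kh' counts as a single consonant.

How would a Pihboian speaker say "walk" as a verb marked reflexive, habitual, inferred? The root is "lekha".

Attach evidentiality inferred -w → lekhaw.
Attach aspect habitual -huh (after consonant 'w') → lekhawhuh.
Attach voice reflexive -oh → lekhawhuhoh.
Vowel deletion: no change.
Nasal assimilation: no change.

lekhawhuhoh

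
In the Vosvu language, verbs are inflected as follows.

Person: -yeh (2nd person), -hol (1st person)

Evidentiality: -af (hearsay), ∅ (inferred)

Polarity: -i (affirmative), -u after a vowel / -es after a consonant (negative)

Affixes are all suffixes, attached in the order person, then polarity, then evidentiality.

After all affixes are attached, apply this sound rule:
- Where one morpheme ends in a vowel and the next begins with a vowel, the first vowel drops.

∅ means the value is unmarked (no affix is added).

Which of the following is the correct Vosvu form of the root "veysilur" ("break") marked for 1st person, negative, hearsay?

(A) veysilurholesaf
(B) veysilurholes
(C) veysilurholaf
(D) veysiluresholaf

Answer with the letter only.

Attach person 1st person -hol → veysilurhol.
Attach polarity negative -es (after consonant 'l') → veysilurholes.
Attach evidentiality hearsay -af → veysilurholesaf.
Vowel deletion: no change.
So the correct form is veysilurholesaf, option (A).
(D) veysiluresholaf is wrong: it has the affixes in the wrong order.
(B) veysilurholes is wrong: it uses inferred instead of hearsay for evidentiality.
(C) veysilurholaf is wrong: it uses affirmative instead of negative for polarity.

A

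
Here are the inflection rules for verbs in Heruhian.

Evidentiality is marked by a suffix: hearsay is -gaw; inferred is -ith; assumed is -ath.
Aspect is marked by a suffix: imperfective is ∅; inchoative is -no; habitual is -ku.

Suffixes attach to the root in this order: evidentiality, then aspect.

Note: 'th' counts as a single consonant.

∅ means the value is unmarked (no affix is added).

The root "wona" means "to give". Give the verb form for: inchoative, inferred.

Attach evidentiality inferred -ith → wonaith.
Attach aspect inchoative -no → wonaithno.

wonaithno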